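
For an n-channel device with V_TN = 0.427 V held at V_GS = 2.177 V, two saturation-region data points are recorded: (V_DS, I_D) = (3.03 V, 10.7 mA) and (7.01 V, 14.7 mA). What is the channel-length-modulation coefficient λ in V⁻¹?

λ = 0.131 V⁻¹

With V_GS fixed, I_D ∝ (1 + λ V_DS) in saturation, so I_D2/I_D1 = (1 + λ V_DS2)/(1 + λ V_DS1).
14.7/10.7 = 1.374 = (1 + 7.01 λ)/(1 + 3.03 λ).
Solving: λ (I_D1 V_DS2 − I_D2 V_DS1) = I_D2 − I_D1, so λ = (14.7 − 10.7) / (10.7 × 7.01 − 14.7 × 3.03) = 4 / 30.5 = 0.131 V⁻¹.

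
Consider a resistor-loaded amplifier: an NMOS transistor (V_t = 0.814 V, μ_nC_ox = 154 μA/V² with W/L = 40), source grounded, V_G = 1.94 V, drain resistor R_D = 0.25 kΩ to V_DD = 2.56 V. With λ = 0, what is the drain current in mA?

V_GS = V_G = 1.94 V, so V_ov = 1.94 − 0.814 = 1.13 V.
k_n = μ_nC_ox · (W/L) = 6.16 mA/V².
Assume saturation: I_D = ½ k_n V_ov² = 0.5 × 6.16 × 1.13² = 3.91 mA, giving V_DS = V_DD − I_D R_D = 2.56 − 3.91 × 0.25 = 1.58 V.
V_DS = 1.58 V ≥ V_ov = 1.13 V, confirming saturation.

I_D = 3.91 mA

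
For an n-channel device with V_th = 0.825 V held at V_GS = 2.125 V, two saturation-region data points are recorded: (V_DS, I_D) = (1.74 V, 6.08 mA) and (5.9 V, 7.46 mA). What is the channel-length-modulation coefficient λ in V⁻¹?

With V_GS fixed, I_D ∝ (1 + λ V_DS) in saturation, so I_D2/I_D1 = (1 + λ V_DS2)/(1 + λ V_DS1).
7.46/6.08 = 1.227 = (1 + 5.9 λ)/(1 + 1.74 λ).
Solving: λ (I_D1 V_DS2 − I_D2 V_DS1) = I_D2 − I_D1, so λ = (7.46 − 6.08) / (6.08 × 5.9 − 7.46 × 1.74) = 1.38 / 22.9 = 0.0603 V⁻¹.

λ = 0.0603 V⁻¹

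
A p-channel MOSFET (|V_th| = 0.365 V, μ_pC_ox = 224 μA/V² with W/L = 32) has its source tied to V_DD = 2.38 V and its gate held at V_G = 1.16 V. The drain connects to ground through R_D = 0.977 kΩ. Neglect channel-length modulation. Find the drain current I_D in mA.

V_SG = V_DD − V_G = 2.38 − 1.16 = 1.22 V, so V_ov = 1.22 − 0.365 = 0.855 V.
k_p = μ_pC_ox · (W/L) = 7.168 mA/V².
Assume saturation: I_D = ½ k_p V_ov² = 0.5 × 7.168 × 0.855² = 2.62 mA, giving V_SD = V_DD − I_D R_D = 2.38 − 2.62 × 0.977 = -0.18 V.
But -0.18 V < V_ov = 0.855 V, so the device is actually in triode.
In triode I_D = k_p[V_ov V_SD − ½ V_SD²] and I_D = (V_DD − V_SD)/R_D. Equating: 3.5 V_SD² − 6.988 V_SD + 2.38 = 0, giving V_SD = 0.436 V (the root below V_ov).
I_D = (2.38 − 0.436) / 0.977 = 1.99 mA.

I_D = 1.99 mA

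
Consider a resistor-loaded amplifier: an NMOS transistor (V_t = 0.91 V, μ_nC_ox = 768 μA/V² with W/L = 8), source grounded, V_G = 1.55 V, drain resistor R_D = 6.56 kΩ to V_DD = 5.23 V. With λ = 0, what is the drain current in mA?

V_GS = V_G = 1.55 V, so V_ov = 1.55 − 0.91 = 0.64 V.
k_n = μ_nC_ox · (W/L) = 6.144 mA/V².
Assume saturation: I_D = ½ k_n V_ov² = 0.5 × 6.144 × 0.64² = 1.26 mA, giving V_DS = V_DD − I_D R_D = 5.23 − 1.26 × 6.56 = -3.02 V.
But -3.02 V < V_ov = 0.64 V, so the device is actually in triode.
In triode I_D = k_n[V_ov V_DS − ½ V_DS²] and I_D = (V_DD − V_DS)/R_D. Equating: 20.2 V_DS² − 26.79 V_DS + 5.23 = 0, giving V_DS = 0.238 V (the root below V_ov).
I_D = (5.23 − 0.238) / 6.56 = 0.761 mA.

I_D = 0.761 mA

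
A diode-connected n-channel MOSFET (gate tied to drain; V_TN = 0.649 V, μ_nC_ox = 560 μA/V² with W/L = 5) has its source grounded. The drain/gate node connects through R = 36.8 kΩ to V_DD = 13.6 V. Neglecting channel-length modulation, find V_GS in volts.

V_GS = 1.14 V

With gate tied to drain, V_GS = V_DS ≥ V_GS − V_TN, so the device is in saturation.
k_n = μ_nC_ox · (W/L) = 2.8 mA/V².
KCL at the drain: ½ k_n (V_GS − V_TN)² = (V_DD − V_GS)/R.
Let x = V_GS − 0.649. Then 51.5 x² + x − 12.95 = 0, giving x = 0.492 V (positive root), so V_GS = 1.14 V.
I_D = (V_DD − V_GS)/R = (13.6 − 1.14) / 36.8 = 0.339 mA.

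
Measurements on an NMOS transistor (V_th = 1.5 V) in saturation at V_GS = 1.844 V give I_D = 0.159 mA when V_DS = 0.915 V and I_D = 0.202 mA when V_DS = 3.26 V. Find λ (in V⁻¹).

λ = 0.129 V⁻¹

With V_GS fixed, I_D ∝ (1 + λ V_DS) in saturation, so I_D2/I_D1 = (1 + λ V_DS2)/(1 + λ V_DS1).
0.202/0.159 = 1.27 = (1 + 3.26 λ)/(1 + 0.915 λ).
Solving: λ (I_D1 V_DS2 − I_D2 V_DS1) = I_D2 − I_D1, so λ = (0.202 − 0.159) / (0.159 × 3.26 − 0.202 × 0.915) = 0.043 / 0.334 = 0.129 V⁻¹.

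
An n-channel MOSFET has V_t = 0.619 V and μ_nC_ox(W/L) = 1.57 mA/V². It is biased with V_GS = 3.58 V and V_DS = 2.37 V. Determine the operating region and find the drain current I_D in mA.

V_ov = V_GS − V_t = 3.58 − 0.619 = 2.96 V.
Since V_DS = 2.37 V < V_ov = 2.96 V, the device is in the triode region.
I_D = k_n [V_ov · V_DS − ½ V_DS²] = 1.57 × [2.96 × 2.37 − 0.5 × 2.37²] = 6.61 mA.

Triode; I_D = 6.61 mA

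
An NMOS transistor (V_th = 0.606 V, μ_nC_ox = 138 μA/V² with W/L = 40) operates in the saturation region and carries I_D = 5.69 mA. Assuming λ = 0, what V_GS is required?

V_GS = 2.04 V

k_n = μ_nC_ox · (W/L) = 5.52 mA/V².
In saturation I_D = ½ k_n (V_GS − V_th)², so V_GS − V_th = √(2 I_D / k_n) = √(2 × 5.69 / 5.52) = 1.44 V.
V_GS = 0.606 + 1.44 = 2.04 V.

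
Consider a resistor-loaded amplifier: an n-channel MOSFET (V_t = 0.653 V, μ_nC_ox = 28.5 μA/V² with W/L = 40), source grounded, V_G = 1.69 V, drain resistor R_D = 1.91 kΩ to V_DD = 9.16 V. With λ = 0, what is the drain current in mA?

I_D = 0.613 mA

V_GS = V_G = 1.69 V, so V_ov = 1.69 − 0.653 = 1.04 V.
k_n = μ_nC_ox · (W/L) = 1.14 mA/V².
Assume saturation: I_D = ½ k_n V_ov² = 0.5 × 1.14 × 1.04² = 0.613 mA, giving V_DS = V_DD − I_D R_D = 9.16 − 0.613 × 1.91 = 7.99 V.
V_DS = 7.99 V ≥ V_ov = 1.04 V, confirming saturation.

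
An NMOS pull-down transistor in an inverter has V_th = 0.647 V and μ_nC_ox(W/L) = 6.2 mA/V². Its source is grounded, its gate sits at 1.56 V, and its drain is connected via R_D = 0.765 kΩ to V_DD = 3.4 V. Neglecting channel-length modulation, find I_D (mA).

V_GS = V_G = 1.56 V, so V_ov = 1.56 − 0.647 = 0.913 V.
Assume saturation: I_D = ½ k_n V_ov² = 0.5 × 6.2 × 0.913² = 2.58 mA, giving V_DS = V_DD − I_D R_D = 3.4 − 2.58 × 0.765 = 1.42 V.
V_DS = 1.42 V ≥ V_ov = 0.913 V, confirming saturation.

I_D = 2.58 mA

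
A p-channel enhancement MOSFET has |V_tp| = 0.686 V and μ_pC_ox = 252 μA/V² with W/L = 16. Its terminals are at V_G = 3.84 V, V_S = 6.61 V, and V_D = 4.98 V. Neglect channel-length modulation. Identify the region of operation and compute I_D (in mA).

Triode; I_D = 8.34 mA

V_SG = V_S − V_G = 6.61 − 3.84 = 2.77 V; V_SD = V_S − V_D = 6.61 − 4.98 = 1.63 V.
k_p = μ_pC_ox · (W/L) = 4.032 mA/V².
V_ov = V_SG − |V_tp| = 2.77 − 0.686 = 2.08 V.
Since V_SD = 1.63 V < V_ov = 2.08 V, the device is in the triode region.
I_D = k_p [V_ov · V_SD − ½ V_SD²] = 4.032 × [2.08 × 1.63 − 0.5 × 1.63²] = 8.34 mA.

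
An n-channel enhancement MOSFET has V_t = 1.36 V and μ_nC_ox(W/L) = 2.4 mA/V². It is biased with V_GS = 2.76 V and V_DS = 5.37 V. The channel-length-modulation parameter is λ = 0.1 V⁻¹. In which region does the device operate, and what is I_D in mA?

V_ov = V_GS − V_t = 2.76 − 1.36 = 1.4 V.
Since V_DS = 5.37 V ≥ V_ov = 1.4 V, the device is in saturation.
I_D = ½ k_n V_ov² (1 + λ V_DS) = 0.5 × 2.4 × 1.4² × (1 + 0.1 × 5.37) = 3.62 mA.

Saturation; I_D = 3.62 mA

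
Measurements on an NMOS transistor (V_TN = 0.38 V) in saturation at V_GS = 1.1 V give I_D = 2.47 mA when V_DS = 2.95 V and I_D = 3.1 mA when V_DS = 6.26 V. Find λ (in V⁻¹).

λ = 0.0997 V⁻¹

With V_GS fixed, I_D ∝ (1 + λ V_DS) in saturation, so I_D2/I_D1 = (1 + λ V_DS2)/(1 + λ V_DS1).
3.1/2.47 = 1.255 = (1 + 6.26 λ)/(1 + 2.95 λ).
Solving: λ (I_D1 V_DS2 − I_D2 V_DS1) = I_D2 − I_D1, so λ = (3.1 − 2.47) / (2.47 × 6.26 − 3.1 × 2.95) = 0.63 / 6.32 = 0.0997 V⁻¹.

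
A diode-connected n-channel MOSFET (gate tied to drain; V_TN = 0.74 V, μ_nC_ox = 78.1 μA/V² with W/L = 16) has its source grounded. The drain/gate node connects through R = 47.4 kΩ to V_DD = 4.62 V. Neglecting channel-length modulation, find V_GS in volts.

With gate tied to drain, V_GS = V_DS ≥ V_GS − V_TN, so the device is in saturation.
k_n = μ_nC_ox · (W/L) = 1.25 mA/V².
KCL at the drain: ½ k_n (V_GS − V_TN)² = (V_DD − V_GS)/R.
Let x = V_GS − 0.74. Then 29.6 x² + x − 3.88 = 0, giving x = 0.345 V (positive root), so V_GS = 1.09 V.
I_D = (V_DD − V_GS)/R = (4.62 − 1.09) / 47.4 = 0.0746 mA.

V_GS = 1.09 V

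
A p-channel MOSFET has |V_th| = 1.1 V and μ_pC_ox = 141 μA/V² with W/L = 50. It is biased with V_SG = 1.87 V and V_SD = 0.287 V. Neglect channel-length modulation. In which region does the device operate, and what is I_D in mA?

Triode; I_D = 1.27 mA

k_p = μ_pC_ox · (W/L) = 7.05 mA/V².
V_ov = V_SG − |V_th| = 1.87 − 1.1 = 0.77 V.
Since V_SD = 0.287 V < V_ov = 0.77 V, the device is in the triode region.
I_D = k_p [V_ov · V_SD − ½ V_SD²] = 7.05 × [0.77 × 0.287 − 0.5 × 0.287²] = 1.27 mA.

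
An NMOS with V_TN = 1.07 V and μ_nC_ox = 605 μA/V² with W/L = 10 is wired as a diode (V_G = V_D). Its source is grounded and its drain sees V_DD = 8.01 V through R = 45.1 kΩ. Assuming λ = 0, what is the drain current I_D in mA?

I_D = 0.149 mA

With gate tied to drain, V_GS = V_DS ≥ V_GS − V_TN, so the device is in saturation.
k_n = μ_nC_ox · (W/L) = 6.05 mA/V².
KCL at the drain: ½ k_n (V_GS − V_TN)² = (V_DD − V_GS)/R.
Let x = V_GS − 1.07. Then 136 x² + x − 6.94 = 0, giving x = 0.222 V (positive root), so V_GS = 1.29 V.
I_D = (V_DD − V_GS)/R = (8.01 − 1.29) / 45.1 = 0.149 mA.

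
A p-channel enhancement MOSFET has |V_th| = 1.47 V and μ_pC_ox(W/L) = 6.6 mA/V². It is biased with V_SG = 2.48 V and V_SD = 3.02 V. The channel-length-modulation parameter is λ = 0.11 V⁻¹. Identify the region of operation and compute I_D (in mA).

V_ov = V_SG − |V_th| = 2.48 − 1.47 = 1.01 V.
Since V_SD = 3.02 V ≥ V_ov = 1.01 V, the device is in saturation.
I_D = ½ k_p V_ov² (1 + λ V_SD) = 0.5 × 6.6 × 1.01² × (1 + 0.11 × 3.02) = 4.48 mA.

Saturation; I_D = 4.48 mA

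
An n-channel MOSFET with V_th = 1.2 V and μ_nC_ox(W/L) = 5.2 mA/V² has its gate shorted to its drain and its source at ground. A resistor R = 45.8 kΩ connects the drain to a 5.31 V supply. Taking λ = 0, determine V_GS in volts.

V_GS = 1.38 V

With gate tied to drain, V_GS = V_DS ≥ V_GS − V_th, so the device is in saturation.
KCL at the drain: ½ k_n (V_GS − V_th)² = (V_DD − V_GS)/R.
Let x = V_GS − 1.2. Then 119 x² + x − 4.11 = 0, giving x = 0.182 V (positive root), so V_GS = 1.38 V.
I_D = (V_DD − V_GS)/R = (5.31 − 1.38) / 45.8 = 0.0858 mA.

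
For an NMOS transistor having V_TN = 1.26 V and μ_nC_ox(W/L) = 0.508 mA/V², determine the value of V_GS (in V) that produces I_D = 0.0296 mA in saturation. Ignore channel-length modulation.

V_GS = 1.60 V

In saturation I_D = ½ k_n (V_GS − V_TN)², so V_GS − V_TN = √(2 I_D / k_n) = √(2 × 0.0296 / 0.508) = 0.341 V.
V_GS = 1.26 + 0.341 = 1.6 V.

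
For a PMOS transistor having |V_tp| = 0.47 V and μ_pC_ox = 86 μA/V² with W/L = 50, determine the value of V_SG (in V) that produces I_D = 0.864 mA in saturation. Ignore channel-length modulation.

V_SG = 1.10 V

k_p = μ_pC_ox · (W/L) = 4.3 mA/V².
In saturation I_D = ½ k_p (V_SG − |V_tp|)², so V_SG − |V_tp| = √(2 I_D / k_p) = √(2 × 0.864 / 4.3) = 0.634 V.
V_SG = 0.47 + 0.634 = 1.1 V.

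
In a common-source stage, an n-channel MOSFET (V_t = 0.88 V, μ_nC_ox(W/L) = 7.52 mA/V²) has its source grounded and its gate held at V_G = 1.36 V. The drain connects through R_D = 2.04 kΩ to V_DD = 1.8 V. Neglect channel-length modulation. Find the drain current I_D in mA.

V_GS = V_G = 1.36 V, so V_ov = 1.36 − 0.88 = 0.48 V.
Assume saturation: I_D = ½ k_n V_ov² = 0.5 × 7.52 × 0.48² = 0.866 mA, giving V_DS = V_DD − I_D R_D = 1.8 − 0.866 × 2.04 = 0.0327 V.
But 0.0327 V < V_ov = 0.48 V, so the device is actually in triode.
In triode I_D = k_n[V_ov V_DS − ½ V_DS²] and I_D = (V_DD − V_DS)/R_D. Equating: 7.67 V_DS² − 8.364 V_DS + 1.8 = 0, giving V_DS = 0.295 V (the root below V_ov).
I_D = (1.8 − 0.295) / 2.04 = 0.738 mA.

I_D = 0.738 mA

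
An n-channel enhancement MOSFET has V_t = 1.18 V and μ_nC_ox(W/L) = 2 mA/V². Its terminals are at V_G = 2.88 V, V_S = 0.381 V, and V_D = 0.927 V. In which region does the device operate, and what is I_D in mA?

V_GS = V_G − V_S = 2.88 − 0.381 = 2.5 V; V_DS = V_D − V_S = 0.927 − 0.381 = 0.546 V.
V_ov = V_GS − V_t = 2.5 − 1.18 = 1.32 V.
Since V_DS = 0.546 V < V_ov = 1.32 V, the device is in the triode region.
I_D = k_n [V_ov · V_DS − ½ V_DS²] = 2 × [1.32 × 0.546 − 0.5 × 0.546²] = 1.14 mA.

Triode; I_D = 1.14 mA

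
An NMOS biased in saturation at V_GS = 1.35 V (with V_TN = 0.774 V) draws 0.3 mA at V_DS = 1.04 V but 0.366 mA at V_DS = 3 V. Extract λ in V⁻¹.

With V_GS fixed, I_D ∝ (1 + λ V_DS) in saturation, so I_D2/I_D1 = (1 + λ V_DS2)/(1 + λ V_DS1).
0.366/0.3 = 1.22 = (1 + 3 λ)/(1 + 1.04 λ).
Solving: λ (I_D1 V_DS2 − I_D2 V_DS1) = I_D2 − I_D1, so λ = (0.366 − 0.3) / (0.3 × 3 − 0.366 × 1.04) = 0.066 / 0.519 = 0.127 V⁻¹.

λ = 0.127 V⁻¹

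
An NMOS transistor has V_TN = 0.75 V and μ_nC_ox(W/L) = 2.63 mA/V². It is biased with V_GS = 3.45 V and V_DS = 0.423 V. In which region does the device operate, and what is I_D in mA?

Triode; I_D = 2.77 mA

V_ov = V_GS − V_TN = 3.45 − 0.75 = 2.7 V.
Since V_DS = 0.423 V < V_ov = 2.7 V, the device is in the triode region.
I_D = k_n [V_ov · V_DS − ½ V_DS²] = 2.63 × [2.7 × 0.423 − 0.5 × 0.423²] = 2.77 mA.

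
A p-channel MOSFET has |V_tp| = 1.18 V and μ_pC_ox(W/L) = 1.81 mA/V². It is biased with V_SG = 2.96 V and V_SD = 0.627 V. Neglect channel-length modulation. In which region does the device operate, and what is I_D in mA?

Triode; I_D = 1.66 mA

V_ov = V_SG − |V_tp| = 2.96 − 1.18 = 1.78 V.
Since V_SD = 0.627 V < V_ov = 1.78 V, the device is in the triode region.
I_D = k_p [V_ov · V_SD − ½ V_SD²] = 1.81 × [1.78 × 0.627 − 0.5 × 0.627²] = 1.66 mA.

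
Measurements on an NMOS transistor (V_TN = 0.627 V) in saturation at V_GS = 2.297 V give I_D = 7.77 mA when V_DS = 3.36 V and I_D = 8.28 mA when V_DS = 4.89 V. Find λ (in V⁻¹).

With V_GS fixed, I_D ∝ (1 + λ V_DS) in saturation, so I_D2/I_D1 = (1 + λ V_DS2)/(1 + λ V_DS1).
8.28/7.77 = 1.066 = (1 + 4.89 λ)/(1 + 3.36 λ).
Solving: λ (I_D1 V_DS2 − I_D2 V_DS1) = I_D2 − I_D1, so λ = (8.28 − 7.77) / (7.77 × 4.89 − 8.28 × 3.36) = 0.51 / 10.2 = 0.0501 V⁻¹.

λ = 0.0501 V⁻¹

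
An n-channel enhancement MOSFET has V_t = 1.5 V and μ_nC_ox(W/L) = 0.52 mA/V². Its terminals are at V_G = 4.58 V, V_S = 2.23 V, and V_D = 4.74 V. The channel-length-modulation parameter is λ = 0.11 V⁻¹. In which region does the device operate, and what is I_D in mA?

V_GS = V_G − V_S = 4.58 − 2.23 = 2.35 V; V_DS = V_D − V_S = 4.74 − 2.23 = 2.51 V.
V_ov = V_GS − V_t = 2.35 − 1.5 = 0.85 V.
Since V_DS = 2.51 V ≥ V_ov = 0.85 V, the device is in saturation.
I_D = ½ k_n V_ov² (1 + λ V_DS) = 0.5 × 0.52 × 0.85² × (1 + 0.11 × 2.51) = 0.24 mA.

Saturation; I_D = 0.240 mA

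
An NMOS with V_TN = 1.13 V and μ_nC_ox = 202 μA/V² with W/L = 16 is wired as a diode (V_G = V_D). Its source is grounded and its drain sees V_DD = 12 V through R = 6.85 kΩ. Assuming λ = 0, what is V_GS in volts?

V_GS = 2.08 V

With gate tied to drain, V_GS = V_DS ≥ V_GS − V_TN, so the device is in saturation.
k_n = μ_nC_ox · (W/L) = 3.232 mA/V².
KCL at the drain: ½ k_n (V_GS − V_TN)² = (V_DD − V_GS)/R.
Let x = V_GS − 1.13. Then 11.1 x² + x − 10.87 = 0, giving x = 0.947 V (positive root), so V_GS = 2.08 V.
I_D = (V_DD − V_GS)/R = (12 − 2.08) / 6.85 = 1.45 mA.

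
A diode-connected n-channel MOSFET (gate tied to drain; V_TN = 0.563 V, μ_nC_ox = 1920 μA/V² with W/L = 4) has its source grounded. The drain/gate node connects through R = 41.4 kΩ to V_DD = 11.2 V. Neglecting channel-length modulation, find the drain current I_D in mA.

With gate tied to drain, V_GS = V_DS ≥ V_GS − V_TN, so the device is in saturation.
k_n = μ_nC_ox · (W/L) = 7.68 mA/V².
KCL at the drain: ½ k_n (V_GS − V_TN)² = (V_DD − V_GS)/R.
Let x = V_GS − 0.563. Then 159 x² + x − 10.64 = 0, giving x = 0.256 V (positive root), so V_GS = 0.819 V.
I_D = (V_DD − V_GS)/R = (11.2 − 0.819) / 41.4 = 0.251 mA.

I_D = 0.251 mA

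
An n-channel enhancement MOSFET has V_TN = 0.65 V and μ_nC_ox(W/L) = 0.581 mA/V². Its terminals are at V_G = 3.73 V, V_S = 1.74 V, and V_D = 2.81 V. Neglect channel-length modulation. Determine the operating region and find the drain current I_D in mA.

Triode; I_D = 0.500 mA

V_GS = V_G − V_S = 3.73 − 1.74 = 1.99 V; V_DS = V_D − V_S = 2.81 − 1.74 = 1.07 V.
V_ov = V_GS − V_TN = 1.99 − 0.65 = 1.34 V.
Since V_DS = 1.07 V < V_ov = 1.34 V, the device is in the triode region.
I_D = k_n [V_ov · V_DS − ½ V_DS²] = 0.581 × [1.34 × 1.07 − 0.5 × 1.07²] = 0.5 mA.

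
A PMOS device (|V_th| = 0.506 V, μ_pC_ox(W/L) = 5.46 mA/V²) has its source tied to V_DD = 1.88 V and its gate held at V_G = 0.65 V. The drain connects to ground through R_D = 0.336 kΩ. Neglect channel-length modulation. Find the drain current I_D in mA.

I_D = 1.43 mA

V_SG = V_DD − V_G = 1.88 − 0.65 = 1.23 V, so V_ov = 1.23 − 0.506 = 0.724 V.
Assume saturation: I_D = ½ k_p V_ov² = 0.5 × 5.46 × 0.724² = 1.43 mA, giving V_SD = V_DD − I_D R_D = 1.88 − 1.43 × 0.336 = 1.4 V.
V_SD = 1.4 V ≥ V_ov = 0.724 V, confirming saturation.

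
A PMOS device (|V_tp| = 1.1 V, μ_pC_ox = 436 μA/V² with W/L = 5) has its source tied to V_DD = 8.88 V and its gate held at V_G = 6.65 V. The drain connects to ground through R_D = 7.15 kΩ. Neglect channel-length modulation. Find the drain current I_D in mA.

I_D = 1.15 mA

V_SG = V_DD − V_G = 8.88 − 6.65 = 2.23 V, so V_ov = 2.23 − 1.1 = 1.13 V.
k_p = μ_pC_ox · (W/L) = 2.18 mA/V².
Assume saturation: I_D = ½ k_p V_ov² = 0.5 × 2.18 × 1.13² = 1.39 mA, giving V_SD = V_DD − I_D R_D = 8.88 − 1.39 × 7.15 = -1.07 V.
But -1.07 V < V_ov = 1.13 V, so the device is actually in triode.
In triode I_D = k_p[V_ov V_SD − ½ V_SD²] and I_D = (V_DD − V_SD)/R_D. Equating: 7.79 V_SD² − 18.61 V_SD + 8.88 = 0, giving V_SD = 0.659 V (the root below V_ov).
I_D = (8.88 − 0.659) / 7.15 = 1.15 mA.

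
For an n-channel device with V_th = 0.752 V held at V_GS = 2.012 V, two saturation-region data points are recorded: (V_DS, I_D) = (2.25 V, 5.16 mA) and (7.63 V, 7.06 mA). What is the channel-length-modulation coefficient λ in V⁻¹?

With V_GS fixed, I_D ∝ (1 + λ V_DS) in saturation, so I_D2/I_D1 = (1 + λ V_DS2)/(1 + λ V_DS1).
7.06/5.16 = 1.368 = (1 + 7.63 λ)/(1 + 2.25 λ).
Solving: λ (I_D1 V_DS2 − I_D2 V_DS1) = I_D2 − I_D1, so λ = (7.06 − 5.16) / (5.16 × 7.63 − 7.06 × 2.25) = 1.9 / 23.5 = 0.0809 V⁻¹.

λ = 0.0809 V⁻¹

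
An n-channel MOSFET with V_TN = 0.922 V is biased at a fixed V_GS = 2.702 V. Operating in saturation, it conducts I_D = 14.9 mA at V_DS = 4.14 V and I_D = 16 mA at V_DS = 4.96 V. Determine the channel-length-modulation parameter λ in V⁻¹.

λ = 0.144 V⁻¹

With V_GS fixed, I_D ∝ (1 + λ V_DS) in saturation, so I_D2/I_D1 = (1 + λ V_DS2)/(1 + λ V_DS1).
16/14.9 = 1.074 = (1 + 4.96 λ)/(1 + 4.14 λ).
Solving: λ (I_D1 V_DS2 − I_D2 V_DS1) = I_D2 − I_D1, so λ = (16 − 14.9) / (14.9 × 4.96 − 16 × 4.14) = 1.1 / 7.66 = 0.144 V⁻¹.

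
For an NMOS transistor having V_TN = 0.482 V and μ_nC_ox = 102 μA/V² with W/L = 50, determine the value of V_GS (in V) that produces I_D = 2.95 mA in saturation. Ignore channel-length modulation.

k_n = μ_nC_ox · (W/L) = 5.1 mA/V².
In saturation I_D = ½ k_n (V_GS − V_TN)², so V_GS − V_TN = √(2 I_D / k_n) = √(2 × 2.95 / 5.1) = 1.08 V.
V_GS = 0.482 + 1.08 = 1.56 V.

V_GS = 1.56 V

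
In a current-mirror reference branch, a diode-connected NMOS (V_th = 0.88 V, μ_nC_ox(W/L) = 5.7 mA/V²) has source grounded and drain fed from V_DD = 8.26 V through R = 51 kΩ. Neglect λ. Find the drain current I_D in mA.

With gate tied to drain, V_GS = V_DS ≥ V_GS − V_th, so the device is in saturation.
KCL at the drain: ½ k_n (V_GS − V_th)² = (V_DD − V_GS)/R.
Let x = V_GS − 0.88. Then 145 x² + x − 7.38 = 0, giving x = 0.222 V (positive root), so V_GS = 1.1 V.
I_D = (V_DD − V_GS)/R = (8.26 − 1.1) / 51 = 0.14 mA.

I_D = 0.140 mA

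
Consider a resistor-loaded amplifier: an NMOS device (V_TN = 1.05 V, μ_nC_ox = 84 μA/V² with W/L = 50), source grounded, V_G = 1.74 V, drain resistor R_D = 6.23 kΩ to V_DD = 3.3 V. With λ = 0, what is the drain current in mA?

V_GS = V_G = 1.74 V, so V_ov = 1.74 − 1.05 = 0.69 V.
k_n = μ_nC_ox · (W/L) = 4.2 mA/V².
Assume saturation: I_D = ½ k_n V_ov² = 0.5 × 4.2 × 0.69² = 1 mA, giving V_DS = V_DD − I_D R_D = 3.3 − 1 × 6.23 = -2.93 V.
But -2.93 V < V_ov = 0.69 V, so the device is actually in triode.
In triode I_D = k_n[V_ov V_DS − ½ V_DS²] and I_D = (V_DD − V_DS)/R_D. Equating: 13.1 V_DS² − 19.05 V_DS + 3.3 = 0, giving V_DS = 0.201 V (the root below V_ov).
I_D = (3.3 − 0.201) / 6.23 = 0.497 mA.

I_D = 0.497 mA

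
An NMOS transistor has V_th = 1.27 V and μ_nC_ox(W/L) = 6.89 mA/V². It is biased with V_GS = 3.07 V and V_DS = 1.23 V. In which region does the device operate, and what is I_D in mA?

Triode; I_D = 10.0 mA

V_ov = V_GS − V_th = 3.07 − 1.27 = 1.8 V.
Since V_DS = 1.23 V < V_ov = 1.8 V, the device is in the triode region.
I_D = k_n [V_ov · V_DS − ½ V_DS²] = 6.89 × [1.8 × 1.23 − 0.5 × 1.23²] = 10 mA.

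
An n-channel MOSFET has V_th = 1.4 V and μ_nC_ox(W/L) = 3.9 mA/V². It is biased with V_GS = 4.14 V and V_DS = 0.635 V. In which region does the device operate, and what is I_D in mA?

Triode; I_D = 6.00 mA

V_ov = V_GS − V_th = 4.14 − 1.4 = 2.74 V.
Since V_DS = 0.635 V < V_ov = 2.74 V, the device is in the triode region.
I_D = k_n [V_ov · V_DS − ½ V_DS²] = 3.9 × [2.74 × 0.635 − 0.5 × 0.635²] = 6 mA.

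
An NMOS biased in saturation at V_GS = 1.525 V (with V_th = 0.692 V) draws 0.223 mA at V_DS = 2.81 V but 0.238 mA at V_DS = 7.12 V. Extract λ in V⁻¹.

With V_GS fixed, I_D ∝ (1 + λ V_DS) in saturation, so I_D2/I_D1 = (1 + λ V_DS2)/(1 + λ V_DS1).
0.238/0.223 = 1.067 = (1 + 7.12 λ)/(1 + 2.81 λ).
Solving: λ (I_D1 V_DS2 − I_D2 V_DS1) = I_D2 − I_D1, so λ = (0.238 − 0.223) / (0.223 × 7.12 − 0.238 × 2.81) = 0.015 / 0.919 = 0.0163 V⁻¹.

λ = 0.0163 V⁻¹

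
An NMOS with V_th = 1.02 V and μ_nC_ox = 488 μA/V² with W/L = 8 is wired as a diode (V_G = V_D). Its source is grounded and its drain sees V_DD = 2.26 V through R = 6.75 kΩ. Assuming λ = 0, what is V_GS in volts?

With gate tied to drain, V_GS = V_DS ≥ V_GS − V_th, so the device is in saturation.
k_n = μ_nC_ox · (W/L) = 3.904 mA/V².
KCL at the drain: ½ k_n (V_GS − V_th)² = (V_DD − V_GS)/R.
Let x = V_GS − 1.02. Then 13.2 x² + x − 1.24 = 0, giving x = 0.271 V (positive root), so V_GS = 1.29 V.
I_D = (V_DD − V_GS)/R = (2.26 − 1.29) / 6.75 = 0.144 mA.

V_GS = 1.29 V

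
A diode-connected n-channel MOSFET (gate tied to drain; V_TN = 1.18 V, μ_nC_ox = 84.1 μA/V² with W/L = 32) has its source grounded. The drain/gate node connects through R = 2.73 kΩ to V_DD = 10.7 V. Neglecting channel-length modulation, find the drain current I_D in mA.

With gate tied to drain, V_GS = V_DS ≥ V_GS − V_TN, so the device is in saturation.
k_n = μ_nC_ox · (W/L) = 2.691 mA/V².
KCL at the drain: ½ k_n (V_GS − V_TN)² = (V_DD − V_GS)/R.
Let x = V_GS − 1.18. Then 3.67 x² + x − 9.52 = 0, giving x = 1.48 V (positive root), so V_GS = 2.66 V.
I_D = (V_DD − V_GS)/R = (10.7 − 2.66) / 2.73 = 2.95 mA.

I_D = 2.95 mA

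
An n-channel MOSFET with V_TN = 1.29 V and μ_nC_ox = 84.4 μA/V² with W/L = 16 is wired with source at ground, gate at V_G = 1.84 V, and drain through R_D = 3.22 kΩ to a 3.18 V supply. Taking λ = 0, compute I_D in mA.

I_D = 0.204 mA

V_GS = V_G = 1.84 V, so V_ov = 1.84 − 1.29 = 0.55 V.
k_n = μ_nC_ox · (W/L) = 1.35 mA/V².
Assume saturation: I_D = ½ k_n V_ov² = 0.5 × 1.35 × 0.55² = 0.204 mA, giving V_DS = V_DD − I_D R_D = 3.18 − 0.204 × 3.22 = 2.52 V.
V_DS = 2.52 V ≥ V_ov = 0.55 V, confirming saturation.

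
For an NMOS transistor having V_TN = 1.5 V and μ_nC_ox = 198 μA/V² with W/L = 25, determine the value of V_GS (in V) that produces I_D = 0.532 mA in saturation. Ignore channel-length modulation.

V_GS = 1.96 V

k_n = μ_nC_ox · (W/L) = 4.95 mA/V².
In saturation I_D = ½ k_n (V_GS − V_TN)², so V_GS − V_TN = √(2 I_D / k_n) = √(2 × 0.532 / 4.95) = 0.464 V.
V_GS = 1.5 + 0.464 = 1.96 V.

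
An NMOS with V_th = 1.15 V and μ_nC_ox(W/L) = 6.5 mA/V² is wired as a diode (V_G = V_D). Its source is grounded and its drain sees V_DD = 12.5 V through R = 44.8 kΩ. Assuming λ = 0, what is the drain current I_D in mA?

With gate tied to drain, V_GS = V_DS ≥ V_GS − V_th, so the device is in saturation.
KCL at the drain: ½ k_n (V_GS − V_th)² = (V_DD − V_GS)/R.
Let x = V_GS − 1.15. Then 146 x² + x − 11.35 = 0, giving x = 0.276 V (positive root), so V_GS = 1.43 V.
I_D = (V_DD − V_GS)/R = (12.5 − 1.43) / 44.8 = 0.247 mA.

I_D = 0.247 mA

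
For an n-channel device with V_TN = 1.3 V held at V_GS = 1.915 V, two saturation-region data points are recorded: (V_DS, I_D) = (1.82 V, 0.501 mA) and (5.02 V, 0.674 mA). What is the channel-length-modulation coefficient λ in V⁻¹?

λ = 0.134 V⁻¹

With V_GS fixed, I_D ∝ (1 + λ V_DS) in saturation, so I_D2/I_D1 = (1 + λ V_DS2)/(1 + λ V_DS1).
0.674/0.501 = 1.345 = (1 + 5.02 λ)/(1 + 1.82 λ).
Solving: λ (I_D1 V_DS2 − I_D2 V_DS1) = I_D2 − I_D1, so λ = (0.674 − 0.501) / (0.501 × 5.02 − 0.674 × 1.82) = 0.173 / 1.29 = 0.134 V⁻¹.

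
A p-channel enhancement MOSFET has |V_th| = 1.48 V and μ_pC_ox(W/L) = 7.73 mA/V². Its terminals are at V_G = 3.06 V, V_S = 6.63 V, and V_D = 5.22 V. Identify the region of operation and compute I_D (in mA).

V_SG = V_S − V_G = 6.63 − 3.06 = 3.57 V; V_SD = V_S − V_D = 6.63 − 5.22 = 1.41 V.
V_ov = V_SG − |V_th| = 3.57 − 1.48 = 2.09 V.
Since V_SD = 1.41 V < V_ov = 2.09 V, the device is in the triode region.
I_D = k_p [V_ov · V_SD − ½ V_SD²] = 7.73 × [2.09 × 1.41 − 0.5 × 1.41²] = 15.1 mA.

Triode; I_D = 15.1 mA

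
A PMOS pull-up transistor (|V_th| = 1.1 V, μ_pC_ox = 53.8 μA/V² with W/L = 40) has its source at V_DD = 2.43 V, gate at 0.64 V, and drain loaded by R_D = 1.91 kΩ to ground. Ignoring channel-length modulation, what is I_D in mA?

V_SG = V_DD − V_G = 2.43 − 0.64 = 1.79 V, so V_ov = 1.79 − 1.1 = 0.69 V.
k_p = μ_pC_ox · (W/L) = 2.152 mA/V².
Assume saturation: I_D = ½ k_p V_ov² = 0.5 × 2.152 × 0.69² = 0.512 mA, giving V_SD = V_DD − I_D R_D = 2.43 − 0.512 × 1.91 = 1.45 V.
V_SD = 1.45 V ≥ V_ov = 0.69 V, confirming saturation.

I_D = 0.512 mA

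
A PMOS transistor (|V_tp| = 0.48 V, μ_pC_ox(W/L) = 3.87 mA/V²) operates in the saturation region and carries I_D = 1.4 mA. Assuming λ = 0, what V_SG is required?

V_SG = 1.33 V

In saturation I_D = ½ k_p (V_SG − |V_tp|)², so V_SG − |V_tp| = √(2 I_D / k_p) = √(2 × 1.4 / 3.87) = 0.851 V.
V_SG = 0.48 + 0.851 = 1.33 V.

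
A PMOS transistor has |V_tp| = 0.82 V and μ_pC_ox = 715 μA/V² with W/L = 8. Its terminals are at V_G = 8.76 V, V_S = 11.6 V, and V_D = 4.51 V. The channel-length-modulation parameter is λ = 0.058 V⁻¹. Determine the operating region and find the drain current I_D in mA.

Saturation; I_D = 16.5 mA

V_SG = V_S − V_G = 11.6 − 8.76 = 2.84 V; V_SD = V_S − V_D = 11.6 − 4.51 = 7.09 V.
k_p = μ_pC_ox · (W/L) = 5.72 mA/V².
V_ov = V_SG − |V_tp| = 2.84 − 0.82 = 2.02 V.
Since V_SD = 7.09 V ≥ V_ov = 2.02 V, the device is in saturation.
I_D = ½ k_p V_ov² (1 + λ V_SD) = 0.5 × 5.72 × 2.02² × (1 + 0.058 × 7.09) = 16.5 mA.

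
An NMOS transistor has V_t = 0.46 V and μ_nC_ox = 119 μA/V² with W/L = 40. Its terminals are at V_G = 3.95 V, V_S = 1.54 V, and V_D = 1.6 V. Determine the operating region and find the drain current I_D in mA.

V_GS = V_G − V_S = 3.95 − 1.54 = 2.41 V; V_DS = V_D − V_S = 1.6 − 1.54 = 0.06 V.
k_n = μ_nC_ox · (W/L) = 4.76 mA/V².
V_ov = V_GS − V_t = 2.41 − 0.46 = 1.95 V.
Since V_DS = 0.06 V < V_ov = 1.95 V, the device is in the triode region.
I_D = k_n [V_ov · V_DS − ½ V_DS²] = 4.76 × [1.95 × 0.06 − 0.5 × 0.06²] = 0.548 mA.

Triode; I_D = 0.548 mA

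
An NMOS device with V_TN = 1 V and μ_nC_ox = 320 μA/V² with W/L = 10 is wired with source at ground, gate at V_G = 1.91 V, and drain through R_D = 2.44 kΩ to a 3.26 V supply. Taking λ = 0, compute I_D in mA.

V_GS = V_G = 1.91 V, so V_ov = 1.91 − 1 = 0.91 V.
k_n = μ_nC_ox · (W/L) = 3.2 mA/V².
Assume saturation: I_D = ½ k_n V_ov² = 0.5 × 3.2 × 0.91² = 1.32 mA, giving V_DS = V_DD − I_D R_D = 3.26 − 1.32 × 2.44 = 0.0271 V.
But 0.0271 V < V_ov = 0.91 V, so the device is actually in triode.
In triode I_D = k_n[V_ov V_DS − ½ V_DS²] and I_D = (V_DD − V_DS)/R_D. Equating: 3.9 V_DS² − 8.105 V_DS + 3.26 = 0, giving V_DS = 0.546 V (the root below V_ov).
I_D = (3.26 − 0.546) / 2.44 = 1.11 mA.

I_D = 1.11 mA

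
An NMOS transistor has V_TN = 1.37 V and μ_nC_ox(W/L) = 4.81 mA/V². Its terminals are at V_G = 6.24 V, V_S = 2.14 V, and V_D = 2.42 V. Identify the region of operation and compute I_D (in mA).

Triode; I_D = 3.49 mA

V_GS = V_G − V_S = 6.24 − 2.14 = 4.1 V; V_DS = V_D − V_S = 2.42 − 2.14 = 0.28 V.
V_ov = V_GS − V_TN = 4.1 − 1.37 = 2.73 V.
Since V_DS = 0.28 V < V_ov = 2.73 V, the device is in the triode region.
I_D = k_n [V_ov · V_DS − ½ V_DS²] = 4.81 × [2.73 × 0.28 − 0.5 × 0.28²] = 3.49 mA.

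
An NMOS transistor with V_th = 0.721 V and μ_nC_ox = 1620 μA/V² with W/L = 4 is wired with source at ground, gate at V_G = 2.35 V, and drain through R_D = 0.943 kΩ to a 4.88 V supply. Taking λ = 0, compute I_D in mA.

I_D = 4.62 mA

V_GS = V_G = 2.35 V, so V_ov = 2.35 − 0.721 = 1.63 V.
k_n = μ_nC_ox · (W/L) = 6.48 mA/V².
Assume saturation: I_D = ½ k_n V_ov² = 0.5 × 6.48 × 1.63² = 8.6 mA, giving V_DS = V_DD − I_D R_D = 4.88 − 8.6 × 0.943 = -3.23 V.
But -3.23 V < V_ov = 1.63 V, so the device is actually in triode.
In triode I_D = k_n[V_ov V_DS − ½ V_DS²] and I_D = (V_DD − V_DS)/R_D. Equating: 3.06 V_DS² − 10.95 V_DS + 4.88 = 0, giving V_DS = 0.521 V (the root below V_ov).
I_D = (4.88 − 0.521) / 0.943 = 4.62 mA.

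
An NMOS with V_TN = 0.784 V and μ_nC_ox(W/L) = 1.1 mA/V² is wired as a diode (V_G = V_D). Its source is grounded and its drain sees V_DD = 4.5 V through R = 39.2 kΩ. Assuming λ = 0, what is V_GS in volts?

V_GS = 1.18 V

With gate tied to drain, V_GS = V_DS ≥ V_GS − V_TN, so the device is in saturation.
KCL at the drain: ½ k_n (V_GS − V_TN)² = (V_DD − V_GS)/R.
Let x = V_GS − 0.784. Then 21.6 x² + x − 3.716 = 0, giving x = 0.393 V (positive root), so V_GS = 1.18 V.
I_D = (V_DD − V_GS)/R = (4.5 − 1.18) / 39.2 = 0.0848 mA.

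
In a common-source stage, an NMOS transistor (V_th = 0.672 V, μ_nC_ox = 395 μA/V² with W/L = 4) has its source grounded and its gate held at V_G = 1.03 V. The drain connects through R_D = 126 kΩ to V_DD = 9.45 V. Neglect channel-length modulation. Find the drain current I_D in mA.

I_D = 0.0736 mA

V_GS = V_G = 1.03 V, so V_ov = 1.03 − 0.672 = 0.358 V.
k_n = μ_nC_ox · (W/L) = 1.58 mA/V².
Assume saturation: I_D = ½ k_n V_ov² = 0.5 × 1.58 × 0.358² = 0.101 mA, giving V_DS = V_DD − I_D R_D = 9.45 − 0.101 × 126 = -3.31 V.
But -3.31 V < V_ov = 0.358 V, so the device is actually in triode.
In triode I_D = k_n[V_ov V_DS − ½ V_DS²] and I_D = (V_DD − V_DS)/R_D. Equating: 99.5 V_DS² − 72.27 V_DS + 9.45 = 0, giving V_DS = 0.171 V (the root below V_ov).
I_D = (9.45 − 0.171) / 126 = 0.0736 mA.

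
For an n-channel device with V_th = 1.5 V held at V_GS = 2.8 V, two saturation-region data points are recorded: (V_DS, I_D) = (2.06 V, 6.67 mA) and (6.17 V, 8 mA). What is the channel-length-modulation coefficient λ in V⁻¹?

λ = 0.0539 V⁻¹

With V_GS fixed, I_D ∝ (1 + λ V_DS) in saturation, so I_D2/I_D1 = (1 + λ V_DS2)/(1 + λ V_DS1).
8/6.67 = 1.199 = (1 + 6.17 λ)/(1 + 2.06 λ).
Solving: λ (I_D1 V_DS2 − I_D2 V_DS1) = I_D2 − I_D1, so λ = (8 − 6.67) / (6.67 × 6.17 − 8 × 2.06) = 1.33 / 24.7 = 0.0539 V⁻¹.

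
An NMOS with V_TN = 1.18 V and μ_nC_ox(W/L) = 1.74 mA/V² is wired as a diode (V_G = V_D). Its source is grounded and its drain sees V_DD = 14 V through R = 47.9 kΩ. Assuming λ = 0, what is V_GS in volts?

V_GS = 1.72 V

With gate tied to drain, V_GS = V_DS ≥ V_GS − V_TN, so the device is in saturation.
KCL at the drain: ½ k_n (V_GS − V_TN)² = (V_DD − V_GS)/R.
Let x = V_GS − 1.18. Then 41.7 x² + x − 12.82 = 0, giving x = 0.543 V (positive root), so V_GS = 1.72 V.
I_D = (V_DD − V_GS)/R = (14 − 1.72) / 47.9 = 0.256 mA.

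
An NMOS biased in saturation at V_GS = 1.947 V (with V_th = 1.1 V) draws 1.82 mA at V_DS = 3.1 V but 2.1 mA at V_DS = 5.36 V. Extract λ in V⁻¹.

With V_GS fixed, I_D ∝ (1 + λ V_DS) in saturation, so I_D2/I_D1 = (1 + λ V_DS2)/(1 + λ V_DS1).
2.1/1.82 = 1.154 = (1 + 5.36 λ)/(1 + 3.1 λ).
Solving: λ (I_D1 V_DS2 − I_D2 V_DS1) = I_D2 − I_D1, so λ = (2.1 − 1.82) / (1.82 × 5.36 − 2.1 × 3.1) = 0.28 / 3.25 = 0.0863 V⁻¹.

λ = 0.0863 V⁻¹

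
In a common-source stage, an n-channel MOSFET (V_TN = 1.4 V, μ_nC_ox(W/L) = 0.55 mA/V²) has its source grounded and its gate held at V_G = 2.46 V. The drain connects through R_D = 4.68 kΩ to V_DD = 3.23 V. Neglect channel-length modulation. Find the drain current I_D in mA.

I_D = 0.309 mA

V_GS = V_G = 2.46 V, so V_ov = 2.46 − 1.4 = 1.06 V.
Assume saturation: I_D = ½ k_n V_ov² = 0.5 × 0.55 × 1.06² = 0.309 mA, giving V_DS = V_DD − I_D R_D = 3.23 − 0.309 × 4.68 = 1.78 V.
V_DS = 1.78 V ≥ V_ov = 1.06 V, confirming saturation.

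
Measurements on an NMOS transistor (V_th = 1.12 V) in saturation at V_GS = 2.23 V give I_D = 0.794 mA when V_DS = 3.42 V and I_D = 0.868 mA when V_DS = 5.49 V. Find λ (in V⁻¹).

With V_GS fixed, I_D ∝ (1 + λ V_DS) in saturation, so I_D2/I_D1 = (1 + λ V_DS2)/(1 + λ V_DS1).
0.868/0.794 = 1.093 = (1 + 5.49 λ)/(1 + 3.42 λ).
Solving: λ (I_D1 V_DS2 − I_D2 V_DS1) = I_D2 − I_D1, so λ = (0.868 − 0.794) / (0.794 × 5.49 − 0.868 × 3.42) = 0.074 / 1.39 = 0.0532 V⁻¹.

λ = 0.0532 V⁻¹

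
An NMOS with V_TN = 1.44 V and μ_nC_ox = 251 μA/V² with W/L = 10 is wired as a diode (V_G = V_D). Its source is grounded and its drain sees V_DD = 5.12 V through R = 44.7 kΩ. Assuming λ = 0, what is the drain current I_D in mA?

With gate tied to drain, V_GS = V_DS ≥ V_GS − V_TN, so the device is in saturation.
k_n = μ_nC_ox · (W/L) = 2.51 mA/V².
KCL at the drain: ½ k_n (V_GS − V_TN)² = (V_DD − V_GS)/R.
Let x = V_GS − 1.44. Then 56.1 x² + x − 3.68 = 0, giving x = 0.247 V (positive root), so V_GS = 1.69 V.
I_D = (V_DD − V_GS)/R = (5.12 − 1.69) / 44.7 = 0.0768 mA.

I_D = 0.0768 mA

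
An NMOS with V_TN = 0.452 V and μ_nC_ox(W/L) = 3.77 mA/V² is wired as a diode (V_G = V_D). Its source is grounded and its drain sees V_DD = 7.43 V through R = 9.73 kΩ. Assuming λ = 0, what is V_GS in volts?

V_GS = 1.04 V

With gate tied to drain, V_GS = V_DS ≥ V_GS − V_TN, so the device is in saturation.
KCL at the drain: ½ k_n (V_GS − V_TN)² = (V_DD − V_GS)/R.
Let x = V_GS − 0.452. Then 18.3 x² + x − 6.978 = 0, giving x = 0.59 V (positive root), so V_GS = 1.04 V.
I_D = (V_DD − V_GS)/R = (7.43 − 1.04) / 9.73 = 0.657 mA.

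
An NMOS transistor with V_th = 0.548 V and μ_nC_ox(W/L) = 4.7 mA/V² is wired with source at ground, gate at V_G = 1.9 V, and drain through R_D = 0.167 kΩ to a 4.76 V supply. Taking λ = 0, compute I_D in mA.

I_D = 4.30 mA

V_GS = V_G = 1.9 V, so V_ov = 1.9 − 0.548 = 1.35 V.
Assume saturation: I_D = ½ k_n V_ov² = 0.5 × 4.7 × 1.35² = 4.3 mA, giving V_DS = V_DD − I_D R_D = 4.76 − 4.3 × 0.167 = 4.04 V.
V_DS = 4.04 V ≥ V_ov = 1.35 V, confirming saturation.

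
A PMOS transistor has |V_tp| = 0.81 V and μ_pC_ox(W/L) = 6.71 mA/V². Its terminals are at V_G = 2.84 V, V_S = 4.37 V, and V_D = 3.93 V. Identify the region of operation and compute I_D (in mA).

V_SG = V_S − V_G = 4.37 − 2.84 = 1.53 V; V_SD = V_S − V_D = 4.37 − 3.93 = 0.44 V.
V_ov = V_SG − |V_tp| = 1.53 − 0.81 = 0.72 V.
Since V_SD = 0.44 V < V_ov = 0.72 V, the device is in the triode region.
I_D = k_p [V_ov · V_SD − ½ V_SD²] = 6.71 × [0.72 × 0.44 − 0.5 × 0.44²] = 1.48 mA.

Triode; I_D = 1.48 mA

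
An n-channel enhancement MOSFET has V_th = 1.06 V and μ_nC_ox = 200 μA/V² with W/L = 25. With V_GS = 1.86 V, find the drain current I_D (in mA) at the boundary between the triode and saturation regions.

At the boundary V_DS = V_ov = V_GS − V_th = 1.86 − 1.06 = 0.8 V.
k_n = μ_nC_ox · (W/L) = 5 mA/V².
I_D = ½ k_n V_ov² = 0.5 × 5 × 0.8² = 1.6 mA.

I_D = 1.60 mA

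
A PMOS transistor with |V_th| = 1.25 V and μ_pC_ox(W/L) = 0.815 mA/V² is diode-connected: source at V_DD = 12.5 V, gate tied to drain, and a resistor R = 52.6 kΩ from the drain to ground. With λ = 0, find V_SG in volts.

V_SG = 1.95 V

With gate tied to drain, V_SG = V_SD ≥ V_SG − |V_th|, so the device is in saturation.
KCL at the drain: ½ k_p (V_SG − |V_th|)² = (V_DD − V_SG)/R.
Let x = V_SG − 1.25. Then 21.4 x² + x − 11.25 = 0, giving x = 0.702 V (positive root), so V_SG = 1.95 V.
I_D = (V_DD − V_SG)/R = (12.5 − 1.95) / 52.6 = 0.201 mA.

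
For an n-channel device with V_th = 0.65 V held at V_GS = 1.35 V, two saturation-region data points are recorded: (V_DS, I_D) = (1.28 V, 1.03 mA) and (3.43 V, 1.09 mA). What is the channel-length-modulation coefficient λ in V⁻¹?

λ = 0.0281 V⁻¹

With V_GS fixed, I_D ∝ (1 + λ V_DS) in saturation, so I_D2/I_D1 = (1 + λ V_DS2)/(1 + λ V_DS1).
1.09/1.03 = 1.058 = (1 + 3.43 λ)/(1 + 1.28 λ).
Solving: λ (I_D1 V_DS2 − I_D2 V_DS1) = I_D2 − I_D1, so λ = (1.09 − 1.03) / (1.03 × 3.43 − 1.09 × 1.28) = 0.06 / 2.14 = 0.0281 V⁻¹.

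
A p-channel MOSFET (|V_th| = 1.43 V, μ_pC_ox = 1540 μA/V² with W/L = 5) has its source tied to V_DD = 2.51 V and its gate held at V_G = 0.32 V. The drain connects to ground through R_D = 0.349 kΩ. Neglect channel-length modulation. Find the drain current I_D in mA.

I_D = 2.22 mA

V_SG = V_DD − V_G = 2.51 − 0.32 = 2.19 V, so V_ov = 2.19 − 1.43 = 0.76 V.
k_p = μ_pC_ox · (W/L) = 7.7 mA/V².
Assume saturation: I_D = ½ k_p V_ov² = 0.5 × 7.7 × 0.76² = 2.22 mA, giving V_SD = V_DD − I_D R_D = 2.51 − 2.22 × 0.349 = 1.73 V.
V_SD = 1.73 V ≥ V_ov = 0.76 V, confirming saturation.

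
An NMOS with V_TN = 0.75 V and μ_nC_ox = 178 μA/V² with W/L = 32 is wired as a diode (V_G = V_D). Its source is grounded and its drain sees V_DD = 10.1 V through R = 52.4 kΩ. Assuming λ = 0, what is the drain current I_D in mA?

I_D = 0.174 mA

With gate tied to drain, V_GS = V_DS ≥ V_GS − V_TN, so the device is in saturation.
k_n = μ_nC_ox · (W/L) = 5.696 mA/V².
KCL at the drain: ½ k_n (V_GS − V_TN)² = (V_DD − V_GS)/R.
Let x = V_GS − 0.75. Then 149 x² + x − 9.35 = 0, giving x = 0.247 V (positive root), so V_GS = 0.997 V.
I_D = (V_DD − V_GS)/R = (10.1 − 0.997) / 52.4 = 0.174 mA.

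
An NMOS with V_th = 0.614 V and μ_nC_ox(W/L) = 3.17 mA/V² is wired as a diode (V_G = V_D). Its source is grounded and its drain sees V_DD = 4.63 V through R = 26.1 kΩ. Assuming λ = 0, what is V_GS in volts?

With gate tied to drain, V_GS = V_DS ≥ V_GS − V_th, so the device is in saturation.
KCL at the drain: ½ k_n (V_GS − V_th)² = (V_DD − V_GS)/R.
Let x = V_GS − 0.614. Then 41.4 x² + x − 4.016 = 0, giving x = 0.3 V (positive root), so V_GS = 0.914 V.
I_D = (V_DD − V_GS)/R = (4.63 − 0.914) / 26.1 = 0.142 mA.

V_GS = 0.914 V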